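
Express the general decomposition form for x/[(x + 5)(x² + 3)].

Linear + irreducible quadratic: A/(x + 5) + (Bx + C)/(x² + 3)


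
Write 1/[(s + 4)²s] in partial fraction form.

Cover-up at s=0: γ = 1/(0 + 4)² = 1/16. Cover-up at s=-4: β = 1/(-4 - 0) = -1/4. Comparing s² coeff: α = -γ = -1/16
Result: (-1/16)/(s + 4) - (1/4)/(s + 4)² + (1/16)/s


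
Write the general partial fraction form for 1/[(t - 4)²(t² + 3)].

Repeated linear + quadratic: A/(t - 4) + B/(t - 4)² + (Ct + D)/(t² + 3)


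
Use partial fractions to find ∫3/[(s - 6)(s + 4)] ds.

Decompose: 3/[(s - 6)(s + 4)] = (3/10)/(s - 6) - (3/10)/(s + 4). Integrate each term: (3/10) ln|(s - 6)| - (3/10) ln|(s + 4)| + C


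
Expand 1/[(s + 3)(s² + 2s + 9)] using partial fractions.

Cover-up at s = -3: α = 1/((-3)² + 2·(-3) + 9) = 1/12. Then β = -α = -1/12, γ = -α·(2 - 3) = 1/12
Result: (1/12)/(s + 3) - ((1/12)s - 1/12)/(s² + 2s + 9)


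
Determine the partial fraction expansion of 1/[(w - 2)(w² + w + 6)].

Cover-up at w = 2: P = 1/(2² + 1·2 + 6) = 1/12. Then Q = -P = -1/12, R = -P·(1 + 2) = -1/4
Result: (1/12)/(w - 2) - ((1/12)w + 1/4)/(w² + w + 6)


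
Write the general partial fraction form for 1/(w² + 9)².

Repeated quadratic factor: (Pw + Q)/(w² + 9) + (Rw + S)/(w² + 9)²


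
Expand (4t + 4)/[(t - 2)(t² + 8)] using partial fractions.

At t=2: P = (4·2 + 4)/(2² + 8) = 1. Q = -P = -1, R = 4 - 2·P = 2
Result: 1/(t - 2) - (t - 2)/(t² + 8)


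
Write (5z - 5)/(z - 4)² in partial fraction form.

(5z - 5) = A(z - 4) + B. At z = 4: B = 5·4 - 5 = 15. Coeff of z: A = 5
Result: 5/(z - 4) + 15/(z - 4)²


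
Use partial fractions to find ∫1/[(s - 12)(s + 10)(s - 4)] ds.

Cover-up: α = 1/176, β = 1/308, γ = -1/112. Decomposition: (1/176)/(s - 12) + (1/308)/(s + 10) - (1/112)/(s - 4). Integrate each term: (1/176) ln|(s - 12)| + (1/308) ln|(s + 10)| - (1/112) ln|(s - 4)| + C


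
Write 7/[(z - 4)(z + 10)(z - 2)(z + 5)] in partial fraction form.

Using Heaviside cover-up: (1/36)/(z - 4) - (1/120)/(z + 10) - (1/24)/(z - 2) + (1/45)/(z + 5)


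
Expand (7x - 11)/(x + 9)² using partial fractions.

(7x - 11) = α(x + 9) + β. At x = -9: β = 7·(-9) - 11 = -74. Coeff of x: α = 7
Result: 7/(x + 9) - 74/(x + 9)²


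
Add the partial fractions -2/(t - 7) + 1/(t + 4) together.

Common denominator (t - 7)(t + 4). Numerator: -2(t + 4) + 1(t - 7) = (-2t - 8) + (t - 7) = -t - 15
Result: (-t - 15)/[(t - 7)(t + 4)]


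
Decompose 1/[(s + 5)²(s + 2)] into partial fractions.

Cover-up at s=-2: R = 1/(-2 + 5)² = 1/9. Cover-up at s=-5: Q = 1/(-5 + 2) = -1/3. Comparing s² coeff: P = -R = -1/9
Result: (-1/9)/(s + 5) - (1/3)/(s + 5)² + (1/9)/(s + 2)


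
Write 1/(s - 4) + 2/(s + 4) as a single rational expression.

Common denominator (s - 4)(s + 4). Numerator: 1(s + 4) + 2(s - 4) = (s + 4) + (2s - 8) = 3s - 4
Result: (3s - 4)/[(s - 4)(s + 4)]


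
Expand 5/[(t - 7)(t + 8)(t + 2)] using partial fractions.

Using cover-up method: A = 1/27, B = 1/18, C = -5/54
Result: (1/27)/(t - 7) + (1/18)/(t + 8) - (5/54)/(t + 2)


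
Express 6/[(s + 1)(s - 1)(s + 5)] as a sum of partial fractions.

Using cover-up method: α = -3/4, β = 1/2, γ = 1/4
Result: (-3/4)/(s + 1) + (1/2)/(s - 1) + (1/4)/(s + 5)


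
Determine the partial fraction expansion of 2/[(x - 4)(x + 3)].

2/(x - 4)(x + 3) = P/(x - 4) + Q/(x + 3). P = 2/(4 + 3) = 2/7, Q = 2/(-3 - 4) = -2/7
Result: (2/7)/(x - 4) - (2/7)/(x + 3)


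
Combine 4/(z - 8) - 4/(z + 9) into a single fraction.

Common denominator (z - 8)(z + 9). Numerator: 4(z + 9) - 4(z - 8) = (4z + 36) - (4z - 32) = 68
Result: (68)/[(z - 8)(z + 9)]


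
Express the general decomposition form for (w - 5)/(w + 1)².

Repeated linear factor: P/(w + 1) + Q/(w + 1)²


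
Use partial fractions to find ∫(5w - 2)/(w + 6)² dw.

Decompose: A = 5, B = 5·(-6) - 2 = -32, so (5w - 2)/(w + 6)² = 5/(w + 6) - 32/(w + 6)². Integrate: ∫ A/(w + 6) dw = 5 ln|(w + 6)|; ∫ B/(w + 6)² dw = 32/(w + 6). Sum: 5 ln|(w + 6)| + 32/(w + 6) + C


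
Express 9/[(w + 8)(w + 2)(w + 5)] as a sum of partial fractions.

Using cover-up method: A = 1/2, B = 1/2, C = -1
Result: (1/2)/(w + 8) + (1/2)/(w + 2) - 1/(w + 5)


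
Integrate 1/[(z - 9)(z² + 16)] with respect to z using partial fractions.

Cover-up at z=9: α = 1/(9²+16) = 1/97. Coeff matching: β = -1/97, γ = -9/97. Decomposition: (1/97)/(z - 9) - ((1/97)z + 9/97)/(z² + 16). Integrate: linear → ln, quadratic → (1/2)ln + arctan: (1/97) ln|(z - 9)| - (1/194) ln(z² + 16) - (9/388) arctan(z/4) + C


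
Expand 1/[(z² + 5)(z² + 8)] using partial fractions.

Coefficient matching gives P = R = 0, Q = 1/(8-5) = 1/3, S = -Q = -1/3
Result: (1/3)/(z² + 5) - (1/3)/(z² + 8)


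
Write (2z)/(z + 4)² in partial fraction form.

(2z) = α(z + 4) + β. At z = -4: β = 2·(-4) + 0 = -8. Coeff of z: α = 2
Result: 2/(z + 4) - 8/(z + 4)²


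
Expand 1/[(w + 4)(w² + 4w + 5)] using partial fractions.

Cover-up at w = -4: A = 1/((-4)² + 4·(-4) + 5) = 1/5. Then B = -A = -1/5, C = -A·(4 - 4) = 0
Result: (1/5)/(w + 4) - ((1/5)w)/(w² + 4w + 5)


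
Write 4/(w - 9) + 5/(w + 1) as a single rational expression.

Common denominator (w - 9)(w + 1). Numerator: 4(w + 1) + 5(w - 9) = (4w + 4) + (5w - 45) = 9w - 41
Result: (9w - 41)/[(w - 9)(w + 1)]


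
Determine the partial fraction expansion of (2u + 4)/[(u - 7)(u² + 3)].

At u=7: P = (2·7 + 4)/(7² + 3) = 9/26. Q = -P = -9/26, R = 2 - 7·P = -11/26
Result: (9/26)/(u - 7) - ((9/26)u + 11/26)/(u² + 3)


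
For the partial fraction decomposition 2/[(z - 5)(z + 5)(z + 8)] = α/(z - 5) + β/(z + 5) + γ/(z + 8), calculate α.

Cover-up at z = 5: α = 2/[(5 + 5)(5 + 8)] = 2/[(10)(13)] = 2/130 = 1/65


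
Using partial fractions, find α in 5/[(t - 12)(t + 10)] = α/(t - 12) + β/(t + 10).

Cover-up at t = 12: α = 5/(12 + 10) = 5/22


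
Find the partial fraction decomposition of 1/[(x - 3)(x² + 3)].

Cover-up at x = 3: α = 1/(3² + 3) = 1/12. Then β = -α = -1/12, γ = -α·(0 + 3) = -1/4
Result: (1/12)/(x - 3) - ((1/12)x + 1/4)/(x² + 3)


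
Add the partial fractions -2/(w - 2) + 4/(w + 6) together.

Common denominator (w - 2)(w + 6). Numerator: -2(w + 6) + 4(w - 2) = (-2w - 12) + (4w - 8) = 2w - 20
Result: (2w - 20)/[(w - 2)(w + 6)]


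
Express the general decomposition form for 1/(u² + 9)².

Repeated quadratic factor: (αu + β)/(u² + 9) + (γu + δ)/(u² + 9)²


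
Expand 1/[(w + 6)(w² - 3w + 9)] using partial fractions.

Cover-up at w = -6: α = 1/((-6)² - 3·(-6) + 9) = 1/63. Then β = -α = -1/63, γ = -α·(-3 - 6) = 1/7
Result: (1/63)/(w + 6) - ((1/63)w - 1/7)/(w² - 3w + 9)


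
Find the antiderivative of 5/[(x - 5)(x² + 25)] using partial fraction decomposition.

Cover-up at x=5: P = 5/(5²+25) = 1/10. Coeff matching: Q = -1/10, R = -1/2. Decomposition: (1/10)/(x - 5) - ((1/10)x + 1/2)/(x² + 25). Integrate: linear → ln, quadratic → (1/2)ln + arctan: (1/10) ln|(x - 5)| - (1/20) ln(x² + 25) - (1/10) arctan(x/5) + C


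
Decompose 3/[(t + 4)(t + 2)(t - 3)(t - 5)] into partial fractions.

Using Heaviside cover-up: (-1/42)/(t + 4) + (3/70)/(t + 2) - (3/70)/(t - 3) + (1/42)/(t - 5)


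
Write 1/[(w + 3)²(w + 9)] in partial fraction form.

Cover-up at w=-9: C = 1/(-9 + 3)² = 1/36. Cover-up at w=-3: B = 1/(-3 + 9) = 1/6. Comparing w² coeff: A = -C = -1/36
Result: (-1/36)/(w + 3) + (1/6)/(w + 3)² + (1/36)/(w + 9)


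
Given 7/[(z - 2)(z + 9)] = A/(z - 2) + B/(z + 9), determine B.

Cover-up at z = -9: B = 7/(-9 - 2) = -7/11


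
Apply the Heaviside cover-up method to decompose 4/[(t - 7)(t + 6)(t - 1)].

Cover (t - 7), t=7: A = 4/[(7 + 6)(7 - 1)] = 2/39. Cover (t + 6), t=-6: B = 4/[(-6 - 7)(-6 - 1)] = 4/91. Cover (t - 1), t=1: C = 4/[(1 - 7)(1 + 6)] = -2/21.
Result: (2/39)/(t - 7) + (4/91)/(t + 6) - (2/21)/(t - 1)


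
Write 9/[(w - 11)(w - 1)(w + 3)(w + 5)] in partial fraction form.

Using Heaviside cover-up: (9/2240)/(w - 11) - (3/80)/(w - 1) + (9/112)/(w + 3) - (3/64)/(w + 5)


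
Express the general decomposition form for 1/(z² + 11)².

Repeated quadratic factor: (αz + β)/(z² + 11) + (γz + δ)/(z² + 11)²


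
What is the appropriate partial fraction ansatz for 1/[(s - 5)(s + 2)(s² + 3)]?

Two linear + quadratic: α/(s - 5) + β/(s + 2) + (γs + δ)/(s² + 3)


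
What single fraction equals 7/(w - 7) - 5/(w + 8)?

Common denominator (w - 7)(w + 8). Numerator: 7(w + 8) - 5(w - 7) = (7w + 56) - (5w - 35) = 2w + 91
Result: (2w + 91)/[(w - 7)(w + 8)]


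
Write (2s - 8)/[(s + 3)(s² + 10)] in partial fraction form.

At s=-3: α = (2·(-3) - 8)/((-3)² + 10) = -14/19. β = -α = 14/19, γ = 2 - (-3)·α = -4/19
Result: (-14/19)/(s + 3) + ((14/19)s - 4/19)/(s² + 10)


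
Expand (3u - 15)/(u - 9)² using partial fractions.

(3u - 15) = P(u - 9) + Q. At u = 9: Q = 3·9 - 15 = 12. Coeff of u: P = 3
Result: 3/(u - 9) + 12/(u - 9)²


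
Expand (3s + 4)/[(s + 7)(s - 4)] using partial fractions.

At s=-7: α = (3·(-7) + 4)/(-7 - 4) = 17/11. At s=4: β = (3·4 + 4)/(4 + 7) = 16/11
Result: (17/11)/(s + 7) + (16/11)/(s - 4)


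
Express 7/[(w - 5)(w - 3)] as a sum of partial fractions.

7/(w - 5)(w - 3) = P/(w - 5) + Q/(w - 3). P = 7/(5 - 3) = 7/2, Q = 7/(3 - 5) = -7/2
Result: (7/2)/(w - 5) - (7/2)/(w - 3)


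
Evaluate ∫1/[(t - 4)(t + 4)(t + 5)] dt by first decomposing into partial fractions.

Cover-up: α = 1/72, β = -1/8, γ = 1/9. Decomposition: (1/72)/(t - 4) - (1/8)/(t + 4) + (1/9)/(t + 5). Integrate each term: (1/72) ln|(t - 4)| - (1/8) ln|(t + 4)| + (1/9) ln|(t + 5)| + C


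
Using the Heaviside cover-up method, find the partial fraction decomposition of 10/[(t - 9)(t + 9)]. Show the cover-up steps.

Cover (t - 9): set t=9, get α = 10/(9 + 9) = 5/9. Cover (t + 9): set t=-9, get β = 10/(-9 - 9) = -5/9.
Result: (5/9)/(t - 9) - (5/9)/(t + 9)


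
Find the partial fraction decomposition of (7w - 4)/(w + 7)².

(7w - 4) = P(w + 7) + Q. At w = -7: Q = 7·(-7) - 4 = -53. Coeff of w: P = 7
Result: 7/(w + 7) - 53/(w + 7)²


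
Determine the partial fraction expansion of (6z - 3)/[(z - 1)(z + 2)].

At z=1: A = (6·1 - 3)/(1 + 2) = 1. At z=-2: B = (6·(-2) - 3)/(-2 - 1) = 5
Result: 1/(z - 1) + 5/(z + 2)


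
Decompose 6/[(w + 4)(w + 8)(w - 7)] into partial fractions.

Using cover-up method: α = -3/22, β = 1/10, γ = 2/55
Result: (-3/22)/(w + 4) + (1/10)/(w + 8) + (2/55)/(w - 7)


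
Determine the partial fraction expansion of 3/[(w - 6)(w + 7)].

3/(w - 6)(w + 7) = A/(w - 6) + B/(w + 7). A = 3/(6 + 7) = 3/13, B = 3/(-7 - 6) = -3/13
Result: (3/13)/(w - 6) - (3/13)/(w + 7)


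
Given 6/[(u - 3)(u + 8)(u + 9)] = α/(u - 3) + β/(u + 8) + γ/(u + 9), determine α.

Cover-up at u = 3: α = 6/[(3 + 8)(3 + 9)] = 6/[(11)(12)] = 6/132 = 1/22


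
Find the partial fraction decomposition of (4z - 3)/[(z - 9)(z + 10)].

At z=9: α = (4·9 - 3)/(9 + 10) = 33/19. At z=-10: β = (4·(-10) - 3)/(-10 - 9) = 43/19
Result: (33/19)/(z - 9) + (43/19)/(z + 10)


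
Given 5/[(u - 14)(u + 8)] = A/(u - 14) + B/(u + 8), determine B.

Cover-up at u = -8: B = 5/(-8 - 14) = -5/22


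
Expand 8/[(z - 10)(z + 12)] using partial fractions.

8/(z - 10)(z + 12) = P/(z - 10) + Q/(z + 12). P = 8/(10 + 12) = 4/11, Q = 8/(-12 - 10) = -4/11
Result: (4/11)/(z - 10) - (4/11)/(z + 12)


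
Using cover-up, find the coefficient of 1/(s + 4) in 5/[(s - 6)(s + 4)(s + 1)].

Cover (s + 4), set s=-4: 5/[(-4 - 6)(-4 + 1)] = 1/6


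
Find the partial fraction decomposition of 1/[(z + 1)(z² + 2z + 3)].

Cover-up at z = -1: A = 1/((-1)² + 2·(-1) + 3) = 1/2. Then B = -A = -1/2, C = -A·(2 - 1) = -1/2
Result: (1/2)/(z + 1) - ((1/2)z + 1/2)/(z² + 2z + 3)


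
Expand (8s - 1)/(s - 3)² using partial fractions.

(8s - 1) = P(s - 3) + Q. At s = 3: Q = 8·3 - 1 = 23. Coeff of s: P = 8
Result: 8/(s - 3) + 23/(s - 3)²


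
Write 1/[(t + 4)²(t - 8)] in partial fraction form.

Cover-up at t=8: γ = 1/(8 + 4)² = 1/144. Cover-up at t=-4: β = 1/(-4 - 8) = -1/12. Comparing t² coeff: α = -γ = -1/144
Result: (-1/144)/(t + 4) - (1/12)/(t + 4)² + (1/144)/(t - 8)


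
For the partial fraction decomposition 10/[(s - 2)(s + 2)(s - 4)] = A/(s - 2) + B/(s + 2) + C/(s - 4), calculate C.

Cover-up at s = 4: C = 10/[(4 - 2)(4 + 2)] = 10/[(2)(6)] = 10/12 = 5/6


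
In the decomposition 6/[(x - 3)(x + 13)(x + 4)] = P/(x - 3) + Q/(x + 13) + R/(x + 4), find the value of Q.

Cover-up at x = -13: Q = 6/[(-13 - 3)(-13 + 4)] = 6/[(-16)(-9)] = 6/144 = 1/24


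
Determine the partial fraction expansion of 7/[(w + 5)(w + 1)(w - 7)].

Using cover-up method: α = 7/48, β = -7/32, γ = 7/96
Result: (7/48)/(w + 5) - (7/32)/(w + 1) + (7/96)/(w - 7)


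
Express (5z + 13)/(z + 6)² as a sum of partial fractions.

(5z + 13) = A(z + 6) + B. At z = -6: B = 5·(-6) + 13 = -17. Coeff of z: A = 5
Result: 5/(z + 6) - 17/(z + 6)²


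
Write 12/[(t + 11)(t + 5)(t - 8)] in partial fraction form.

Using cover-up method: A = 2/19, B = -2/13, C = 12/247
Result: (2/19)/(t + 11) - (2/13)/(t + 5) + (12/247)/(t - 8)


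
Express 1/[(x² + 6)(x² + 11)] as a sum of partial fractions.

Coefficient matching gives A = C = 0, B = 1/(11-6) = 1/5, D = -B = -1/5
Result: (1/5)/(x² + 6) - (1/5)/(x² + 11)


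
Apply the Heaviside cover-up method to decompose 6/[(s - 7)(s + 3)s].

Cover (s - 7), s=7: P = 6/[(7 + 3)(7 - 0)] = 3/35. Cover (s + 3), s=-3: Q = 6/[(-3 - 7)(-3 - 0)] = 1/5. Cover s, s=0: R = 6/[(0 - 7)(0 + 3)] = -2/7.
Result: (3/35)/(s - 7) + (1/5)/(s + 3) - (2/7)/s


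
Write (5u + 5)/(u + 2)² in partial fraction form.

(5u + 5) = α(u + 2) + β. At u = -2: β = 5·(-2) + 5 = -5. Coeff of u: α = 5
Result: 5/(u + 2) - 5/(u + 2)²


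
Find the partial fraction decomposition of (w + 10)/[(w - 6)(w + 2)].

At w=6: P = (1·6 + 10)/(6 + 2) = 2. At w=-2: Q = (1·(-2) + 10)/(-2 - 6) = -1
Result: 2/(w - 6) - 1/(w + 2)


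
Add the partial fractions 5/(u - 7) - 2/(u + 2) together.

Common denominator (u - 7)(u + 2). Numerator: 5(u + 2) - 2(u - 7) = (5u + 10) - (2u - 14) = 3u + 24
Result: (3u + 24)/[(u - 7)(u + 2)]


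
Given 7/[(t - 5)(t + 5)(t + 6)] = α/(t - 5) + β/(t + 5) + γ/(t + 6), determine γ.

Cover-up at t = -6: γ = 7/[(-6 - 5)(-6 + 5)] = 7/[(-11)(-1)] = 7/11


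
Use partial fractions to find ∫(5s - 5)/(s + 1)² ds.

Decompose: A = 5, B = 5·(-1) - 5 = -10, so (5s - 5)/(s + 1)² = 5/(s + 1) - 10/(s + 1)². Integrate: ∫ A/(s + 1) ds = 5 ln|(s + 1)|; ∫ B/(s + 1)² ds = 10/(s + 1). Sum: 5 ln|(s + 1)| + 10/(s + 1) + C


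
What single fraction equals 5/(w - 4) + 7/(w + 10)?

Common denominator (w - 4)(w + 10). Numerator: 5(w + 10) + 7(w - 4) = (5w + 50) + (7w - 28) = 12w + 22
Result: (12w + 22)/[(w - 4)(w + 10)]


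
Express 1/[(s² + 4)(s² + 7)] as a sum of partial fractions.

Coefficient matching gives P = R = 0, Q = 1/(7-4) = 1/3, S = -Q = -1/3
Result: (1/3)/(s² + 4) - (1/3)/(s² + 7)


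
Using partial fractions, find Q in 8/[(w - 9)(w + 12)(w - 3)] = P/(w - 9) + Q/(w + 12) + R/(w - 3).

Cover-up at w = -12: Q = 8/[(-12 - 9)(-12 - 3)] = 8/[(-21)(-15)] = 8/315


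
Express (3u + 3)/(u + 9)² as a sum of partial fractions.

(3u + 3) = α(u + 9) + β. At u = -9: β = 3·(-9) + 3 = -24. Coeff of u: α = 3
Result: 3/(u + 9) - 24/(u + 9)²


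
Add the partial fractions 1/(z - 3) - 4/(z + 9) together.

Common denominator (z - 3)(z + 9). Numerator: 1(z + 9) - 4(z - 3) = (z + 9) - (4z - 12) = -3z + 21
Result: (-3z + 21)/[(z - 3)(z + 9)]


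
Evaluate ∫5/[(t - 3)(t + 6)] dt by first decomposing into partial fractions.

Decompose: 5/[(t - 3)(t + 6)] = (5/9)/(t - 3) - (5/9)/(t + 6). Integrate each term: (5/9) ln|(t - 3)| - (5/9) ln|(t + 6)| + C


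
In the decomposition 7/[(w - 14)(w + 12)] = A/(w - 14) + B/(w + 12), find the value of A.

Cover-up at w = 14: A = 7/(14 + 12) = 7/26


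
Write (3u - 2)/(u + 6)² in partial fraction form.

(3u - 2) = α(u + 6) + β. At u = -6: β = 3·(-6) - 2 = -20. Coeff of u: α = 3
Result: 3/(u + 6) - 20/(u + 6)²


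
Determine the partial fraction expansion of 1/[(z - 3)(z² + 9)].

Cover-up at z = 3: α = 1/(3² + 9) = 1/18. Then β = -α = -1/18, γ = -α·(0 + 3) = -1/6
Result: (1/18)/(z - 3) - ((1/18)z + 1/6)/(z² + 9)


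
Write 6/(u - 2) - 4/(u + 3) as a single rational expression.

Common denominator (u - 2)(u + 3). Numerator: 6(u + 3) - 4(u - 2) = (6u + 18) - (4u - 8) = 2u + 26
Result: (2u + 26)/[(u - 2)(u + 3)]


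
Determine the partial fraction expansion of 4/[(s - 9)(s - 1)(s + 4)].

Using cover-up method: P = 1/26, Q = -1/10, R = 4/65
Result: (1/26)/(s - 9) - (1/10)/(s - 1) + (4/65)/(s + 4)


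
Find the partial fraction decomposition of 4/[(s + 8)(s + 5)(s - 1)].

Using cover-up method: α = 4/27, β = -2/9, γ = 2/27
Result: (4/27)/(s + 8) - (2/9)/(s + 5) + (2/27)/(s - 1)


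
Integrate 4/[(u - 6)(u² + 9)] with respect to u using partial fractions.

Cover-up at u=6: A = 4/(6²+9) = 4/45. Coeff matching: B = -4/45, C = -8/15. Decomposition: (4/45)/(u - 6) - ((4/45)u + 8/15)/(u² + 9). Integrate: linear → ln, quadratic → (1/2)ln + arctan: (4/45) ln|(u - 6)| - (2/45) ln(u² + 9) - (8/45) arctan(u/3) + C


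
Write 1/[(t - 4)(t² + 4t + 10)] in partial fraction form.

Cover-up at t = 4: α = 1/(4² + 4·4 + 10) = 1/42. Then β = -α = -1/42, γ = -α·(4 + 4) = -4/21
Result: (1/42)/(t - 4) - ((1/42)t + 4/21)/(t² + 4t + 10)


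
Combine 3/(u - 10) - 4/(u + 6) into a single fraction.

Common denominator (u - 10)(u + 6). Numerator: 3(u + 6) - 4(u - 10) = (3u + 18) - (4u - 40) = -u + 58
Result: (-u + 58)/[(u - 10)(u + 6)]


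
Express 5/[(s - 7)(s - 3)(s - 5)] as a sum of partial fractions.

Using cover-up method: P = 5/8, Q = 5/8, R = -5/4
Result: (5/8)/(s - 7) + (5/8)/(s - 3) - (5/4)/(s - 5)


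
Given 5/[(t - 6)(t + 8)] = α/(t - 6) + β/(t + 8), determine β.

Cover-up at t = -8: β = 5/(-8 - 6) = -5/14


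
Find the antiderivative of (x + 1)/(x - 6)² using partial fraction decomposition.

Decompose: P = 1, Q = 1·6 + 1 = 7, so (x + 1)/(x - 6)² = 1/(x - 6) + 7/(x - 6)². Integrate: ∫ P/(x - 6) dx = ln|(x - 6)|; ∫ Q/(x - 6)² dx = -7/(x - 6). Sum: ln|(x - 6)| - 7/(x - 6) + C


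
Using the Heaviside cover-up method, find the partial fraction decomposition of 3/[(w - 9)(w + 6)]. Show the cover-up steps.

Cover (w - 9): set w=9, get A = 3/(9 + 6) = 1/5. Cover (w + 6): set w=-6, get B = 3/(-6 - 9) = -1/5.
Result: (1/5)/(w - 9) - (1/5)/(w + 6)


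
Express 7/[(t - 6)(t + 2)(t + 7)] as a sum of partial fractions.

Using cover-up method: P = 7/104, Q = -7/40, R = 7/65
Result: (7/104)/(t - 6) - (7/40)/(t + 2) + (7/65)/(t + 7)


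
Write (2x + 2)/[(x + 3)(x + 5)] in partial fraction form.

At x=-3: A = (2·(-3) + 2)/(-3 + 5) = -2. At x=-5: B = (2·(-5) + 2)/(-5 + 3) = 4
Result: -2/(x + 3) + 4/(x + 5)


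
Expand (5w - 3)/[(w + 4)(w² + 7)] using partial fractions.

At w=-4: α = (5·(-4) - 3)/((-4)² + 7) = -1. β = -α = 1, γ = 5 - (-4)·α = 1
Result: -1/(w + 4) + (w + 1)/(w² + 7)


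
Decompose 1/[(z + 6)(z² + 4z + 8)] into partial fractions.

Cover-up at z = -6: A = 1/((-6)² + 4·(-6) + 8) = 1/20. Then B = -A = -1/20, C = -A·(4 - 6) = 1/10
Result: (1/20)/(z + 6) - ((1/20)z - 1/10)/(z² + 4z + 8)


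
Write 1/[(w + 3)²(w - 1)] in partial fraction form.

Cover-up at w=1: R = 1/(1 + 3)² = 1/16. Cover-up at w=-3: Q = 1/(-3 - 1) = -1/4. Comparing w² coeff: P = -R = -1/16
Result: (-1/16)/(w + 3) - (1/4)/(w + 3)² + (1/16)/(w - 1)


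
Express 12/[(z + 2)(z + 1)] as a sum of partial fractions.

12/(z + 2)(z + 1) = α/(z + 2) + β/(z + 1). α = 12/(-2 + 1) = -12, β = 12/(-1 + 2) = 12
Result: -12/(z + 2) + 12/(z + 1)


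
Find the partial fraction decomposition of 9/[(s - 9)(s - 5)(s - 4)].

Using cover-up method: A = 9/20, B = -9/4, C = 9/5
Result: (9/20)/(s - 9) - (9/4)/(s - 5) + (9/5)/(s - 4)


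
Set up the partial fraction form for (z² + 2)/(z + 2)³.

Repeated linear factor (power 3): α/(z + 2) + β/(z + 2)² + γ/(z + 2)³


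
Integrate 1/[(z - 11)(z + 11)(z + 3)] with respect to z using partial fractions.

Cover-up: α = 1/308, β = 1/176, γ = -1/112. Decomposition: (1/308)/(z - 11) + (1/176)/(z + 11) - (1/112)/(z + 3). Integrate each term: (1/308) ln|(z - 11)| + (1/176) ln|(z + 11)| - (1/112) ln|(z + 3)| + C


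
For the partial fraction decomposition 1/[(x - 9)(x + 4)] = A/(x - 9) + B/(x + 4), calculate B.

Cover-up at x = -4: B = 1/(-4 - 9) = -1/13


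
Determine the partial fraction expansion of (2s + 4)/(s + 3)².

(2s + 4) = P(s + 3) + Q. At s = -3: Q = 2·(-3) + 4 = -2. Coeff of s: P = 2
Result: 2/(s + 3) - 2/(s + 3)²


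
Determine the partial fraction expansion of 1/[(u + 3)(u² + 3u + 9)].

Cover-up at u = -3: P = 1/((-3)² + 3·(-3) + 9) = 1/9. Then Q = -P = -1/9, R = -P·(3 - 3) = 0
Result: (1/9)/(u + 3) - ((1/9)u)/(u² + 3u + 9)


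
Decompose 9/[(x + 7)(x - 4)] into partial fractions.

9/(x + 7)(x - 4) = α/(x + 7) + β/(x - 4). α = 9/(-7 - 4) = -9/11, β = 9/(4 + 7) = 9/11
Result: (-9/11)/(x + 7) + (9/11)/(x - 4)


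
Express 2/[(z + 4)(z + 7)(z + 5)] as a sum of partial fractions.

Using cover-up method: P = 2/3, Q = 1/3, R = -1
Result: (2/3)/(z + 4) + (1/3)/(z + 7) - 1/(z + 5)


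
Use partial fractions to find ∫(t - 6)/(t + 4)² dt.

Decompose: P = 1, Q = 1·(-4) - 6 = -10, so (t - 6)/(t + 4)² = 1/(t + 4) - 10/(t + 4)². Integrate: ∫ P/(t + 4) dt = ln|(t + 4)|; ∫ Q/(t + 4)² dt = 10/(t + 4). Sum: ln|(t + 4)| + 10/(t + 4) + C


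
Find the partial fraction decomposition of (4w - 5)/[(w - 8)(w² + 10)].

At w=8: P = (4·8 - 5)/(8² + 10) = 27/74. Q = -P = -27/74, R = 4 - 8·P = 40/37
Result: (27/74)/(w - 8) - ((27/74)w - 40/37)/(w² + 10)


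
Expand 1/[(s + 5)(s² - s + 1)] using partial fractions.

Cover-up at s = -5: P = 1/((-5)² - 1·(-5) + 1) = 1/31. Then Q = -P = -1/31, R = -P·(-1 - 5) = 6/31
Result: (1/31)/(s + 5) - ((1/31)s - 6/31)/(s² - s + 1)


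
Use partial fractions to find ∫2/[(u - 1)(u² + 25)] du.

Cover-up at u=1: α = 2/(1²+25) = 1/13. Coeff matching: β = -1/13, γ = -1/13. Decomposition: (1/13)/(u - 1) - ((1/13)u + 1/13)/(u² + 25). Integrate: linear → ln, quadratic → (1/2)ln + arctan: (1/13) ln|(u - 1)| - (1/26) ln(u² + 25) - (1/65) arctan(u/5) + C


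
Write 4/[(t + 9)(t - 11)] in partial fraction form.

4/(t + 9)(t - 11) = A/(t + 9) + B/(t - 11). A = 4/(-9 - 11) = -1/5, B = 4/(11 + 9) = 1/5
Result: (-1/5)/(t + 9) + (1/5)/(t - 11)


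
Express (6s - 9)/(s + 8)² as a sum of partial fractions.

(6s - 9) = A(s + 8) + B. At s = -8: B = 6·(-8) - 9 = -57. Coeff of s: A = 6
Result: 6/(s + 8) - 57/(s + 8)²


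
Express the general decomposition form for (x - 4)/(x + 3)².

Repeated linear factor: P/(x + 3) + Q/(x + 3)²


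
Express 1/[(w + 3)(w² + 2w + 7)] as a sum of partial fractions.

Cover-up at w = -3: A = 1/((-3)² + 2·(-3) + 7) = 1/10. Then B = -A = -1/10, C = -A·(2 - 3) = 1/10
Result: (1/10)/(w + 3) - ((1/10)w - 1/10)/(w² + 2w + 7)


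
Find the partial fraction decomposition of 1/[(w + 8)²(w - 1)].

Cover-up at w=1: γ = 1/(1 + 8)² = 1/81. Cover-up at w=-8: β = 1/(-8 - 1) = -1/9. Comparing w² coeff: α = -γ = -1/81
Result: (-1/81)/(w + 8) - (1/9)/(w + 8)² + (1/81)/(w - 1)


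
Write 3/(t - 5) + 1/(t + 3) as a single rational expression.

Common denominator (t - 5)(t + 3). Numerator: 3(t + 3) + 1(t - 5) = (3t + 9) + (t - 5) = 4t + 4
Result: (4t + 4)/[(t - 5)(t + 3)]


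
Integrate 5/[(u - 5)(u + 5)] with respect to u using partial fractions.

Decompose: 5/[(u - 5)(u + 5)] = (1/2)/(u - 5) - (1/2)/(u + 5). Integrate each term: (1/2) ln|(u - 5)| - (1/2) ln|(u + 5)| + C


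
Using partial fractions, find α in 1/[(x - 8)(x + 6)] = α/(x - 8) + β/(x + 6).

Cover-up at x = 8: α = 1/(8 + 6) = 1/14


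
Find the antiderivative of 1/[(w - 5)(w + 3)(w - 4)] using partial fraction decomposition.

Cover-up: α = 1/8, β = 1/56, γ = -1/7. Decomposition: (1/8)/(w - 5) + (1/56)/(w + 3) - (1/7)/(w - 4). Integrate each term: (1/8) ln|(w - 5)| + (1/56) ln|(w + 3)| - (1/7) ln|(w - 4)| + C


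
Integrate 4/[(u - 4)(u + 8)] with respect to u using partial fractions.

Decompose: 4/[(u - 4)(u + 8)] = (1/3)/(u - 4) - (1/3)/(u + 8). Integrate each term: (1/3) ln|(u - 4)| - (1/3) ln|(u + 8)| + C


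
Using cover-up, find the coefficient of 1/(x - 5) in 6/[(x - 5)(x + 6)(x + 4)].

Cover (x - 5), set x=5: 6/[(5 + 6)(5 + 4)] = 2/33


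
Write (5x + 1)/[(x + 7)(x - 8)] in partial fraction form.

At x=-7: A = (5·(-7) + 1)/(-7 - 8) = 34/15. At x=8: B = (5·8 + 1)/(8 + 7) = 41/15
Result: (34/15)/(x + 7) + (41/15)/(x - 8)


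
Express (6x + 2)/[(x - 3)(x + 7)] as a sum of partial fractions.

At x=3: A = (6·3 + 2)/(3 + 7) = 2. At x=-7: B = (6·(-7) + 2)/(-7 - 3) = 4
Result: 2/(x - 3) + 4/(x + 7)


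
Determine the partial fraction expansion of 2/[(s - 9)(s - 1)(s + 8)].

Using cover-up method: A = 1/68, B = -1/36, C = 2/153
Result: (1/68)/(s - 9) - (1/36)/(s - 1) + (2/153)/(s + 8)


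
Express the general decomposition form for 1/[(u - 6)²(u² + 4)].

Repeated linear + quadratic: α/(u - 6) + β/(u - 6)² + (γu + δ)/(u² + 4)


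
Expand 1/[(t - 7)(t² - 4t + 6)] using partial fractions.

Cover-up at t = 7: α = 1/(7² - 4·7 + 6) = 1/27. Then β = -α = -1/27, γ = -α·(-4 + 7) = -1/9
Result: (1/27)/(t - 7) - ((1/27)t + 1/9)/(t² - 4t + 6)


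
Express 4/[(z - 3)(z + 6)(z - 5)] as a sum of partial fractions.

Using cover-up method: P = -2/9, Q = 4/99, R = 2/11
Result: (-2/9)/(z - 3) + (4/99)/(z + 6) + (2/11)/(z - 5)


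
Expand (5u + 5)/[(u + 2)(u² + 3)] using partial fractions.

At u=-2: A = (5·(-2) + 5)/((-2)² + 3) = -5/7. B = -A = 5/7, C = 5 - (-2)·A = 25/7
Result: (-5/7)/(u + 2) + ((5/7)u + 25/7)/(u² + 3)


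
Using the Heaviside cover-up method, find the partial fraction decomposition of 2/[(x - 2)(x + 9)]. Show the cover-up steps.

Cover (x - 2): set x=2, get A = 2/(2 + 9) = 2/11. Cover (x + 9): set x=-9, get B = 2/(-9 - 2) = -2/11.
Result: (2/11)/(x - 2) - (2/11)/(x + 9)


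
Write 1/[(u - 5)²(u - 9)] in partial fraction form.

Cover-up at u=9: γ = 1/(9 - 5)² = 1/16. Cover-up at u=5: β = 1/(5 - 9) = -1/4. Comparing u² coeff: α = -γ = -1/16
Result: (-1/16)/(u - 5) - (1/4)/(u - 5)² + (1/16)/(u - 9)


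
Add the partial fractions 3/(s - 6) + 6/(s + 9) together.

Common denominator (s - 6)(s + 9). Numerator: 3(s + 9) + 6(s - 6) = (3s + 27) + (6s - 36) = 9s - 9
Result: (9s - 9)/[(s - 6)(s + 9)]


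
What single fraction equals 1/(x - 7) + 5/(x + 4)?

Common denominator (x - 7)(x + 4). Numerator: 1(x + 4) + 5(x - 7) = (x + 4) + (5x - 35) = 6x - 31
Result: (6x - 31)/[(x - 7)(x + 4)]


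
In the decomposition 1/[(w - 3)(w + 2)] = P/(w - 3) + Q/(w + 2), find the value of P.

Cover-up at w = 3: P = 1/(3 + 2) = 1/5


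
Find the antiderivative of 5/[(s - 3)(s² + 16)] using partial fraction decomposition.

Cover-up at s=3: A = 5/(3²+16) = 1/5. Coeff matching: B = -1/5, C = -3/5. Decomposition: (1/5)/(s - 3) - ((1/5)s + 3/5)/(s² + 16). Integrate: linear → ln, quadratic → (1/2)ln + arctan: (1/5) ln|(s - 3)| - (1/10) ln(s² + 16) - (3/20) arctan(s/4) + C


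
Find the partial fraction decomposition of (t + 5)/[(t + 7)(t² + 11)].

At t=-7: α = (1·(-7) + 5)/((-7)² + 11) = -1/30. β = -α = 1/30, γ = 1 - (-7)·α = 23/30
Result: (-1/30)/(t + 7) + ((1/30)t + 23/30)/(t² + 11)


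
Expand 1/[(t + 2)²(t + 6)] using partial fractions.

Cover-up at t=-6: γ = 1/(-6 + 2)² = 1/16. Cover-up at t=-2: β = 1/(-2 + 6) = 1/4. Comparing t² coeff: α = -γ = -1/16
Result: (-1/16)/(t + 2) + (1/4)/(t + 2)² + (1/16)/(t + 6)


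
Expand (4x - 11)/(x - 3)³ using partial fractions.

(4x - 11) = α(x - 3)² + β(x - 3) + γ. At x = 3: γ = 4·3 - 11 = 1. Coefficients: α = 0, β = 4
Result: 4/(x - 3)² + 1/(x - 3)³


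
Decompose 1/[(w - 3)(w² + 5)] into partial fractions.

Cover-up at w = 3: P = 1/(3² + 5) = 1/14. Then Q = -P = -1/14, R = -P·(0 + 3) = -3/14
Result: (1/14)/(w - 3) - ((1/14)w + 3/14)/(w² + 5)


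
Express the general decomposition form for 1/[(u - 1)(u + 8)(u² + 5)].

Two linear + quadratic: P/(u - 1) + Q/(u + 8) + (Ru + S)/(u² + 5)


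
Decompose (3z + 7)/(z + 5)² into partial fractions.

(3z + 7) = P(z + 5) + Q. At z = -5: Q = 3·(-5) + 7 = -8. Coeff of z: P = 3
Result: 3/(z + 5) - 8/(z + 5)²


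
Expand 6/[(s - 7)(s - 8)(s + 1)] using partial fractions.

Using cover-up method: P = -3/4, Q = 2/3, R = 1/12
Result: (-3/4)/(s - 7) + (2/3)/(s - 8) + (1/12)/(s + 1)


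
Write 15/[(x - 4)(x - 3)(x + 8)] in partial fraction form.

Using cover-up method: P = 5/4, Q = -15/11, R = 5/44
Result: (5/4)/(x - 4) - (15/11)/(x - 3) + (5/44)/(x + 8)


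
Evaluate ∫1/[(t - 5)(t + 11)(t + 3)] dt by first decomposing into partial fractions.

Cover-up: A = 1/128, B = 1/128, C = -1/64. Decomposition: (1/128)/(t - 5) + (1/128)/(t + 11) - (1/64)/(t + 3). Integrate each term: (1/128) ln|(t - 5)| + (1/128) ln|(t + 11)| - (1/64) ln|(t + 3)| + C


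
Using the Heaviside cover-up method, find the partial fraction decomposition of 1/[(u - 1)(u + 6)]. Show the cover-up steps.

Cover (u - 1): set u=1, get A = 1/(1 + 6) = 1/7. Cover (u + 6): set u=-6, get B = 1/(-6 - 1) = -1/7.
Result: (1/7)/(u - 1) - (1/7)/(u + 6)


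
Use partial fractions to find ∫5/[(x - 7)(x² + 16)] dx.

Cover-up at x=7: α = 5/(7²+16) = 1/13. Coeff matching: β = -1/13, γ = -7/13. Decomposition: (1/13)/(x - 7) - ((1/13)x + 7/13)/(x² + 16). Integrate: linear → ln, quadratic → (1/2)ln + arctan: (1/13) ln|(x - 7)| - (1/26) ln(x² + 16) - (7/52) arctan(x/4) + C


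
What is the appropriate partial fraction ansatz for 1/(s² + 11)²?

Repeated quadratic factor: (αs + β)/(s² + 11) + (γs + δ)/(s² + 11)²


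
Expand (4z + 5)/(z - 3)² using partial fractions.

(4z + 5) = P(z - 3) + Q. At z = 3: Q = 4·3 + 5 = 17. Coeff of z: P = 4
Result: 4/(z - 3) + 17/(z - 3)²


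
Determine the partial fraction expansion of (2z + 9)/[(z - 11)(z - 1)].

At z=11: P = (2·11 + 9)/(11 - 1) = 31/10. At z=1: Q = (2·1 + 9)/(1 - 11) = -11/10
Result: (31/10)/(z - 11) - (11/10)/(z - 1)


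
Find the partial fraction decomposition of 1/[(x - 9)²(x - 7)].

Cover-up at x=7: C = 1/(7 - 9)² = 1/4. Cover-up at x=9: B = 1/(9 - 7) = 1/2. Comparing x² coeff: A = -C = -1/4
Result: (-1/4)/(x - 9) + (1/2)/(x - 9)² + (1/4)/(x - 7)


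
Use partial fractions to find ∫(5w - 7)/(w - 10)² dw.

Decompose: A = 5, B = 5·10 - 7 = 43, so (5w - 7)/(w - 10)² = 5/(w - 10) + 43/(w - 10)². Integrate: ∫ A/(w - 10) dw = 5 ln|(w - 10)|; ∫ B/(w - 10)² dw = -43/(w - 10). Sum: 5 ln|(w - 10)| - 43/(w - 10) + C


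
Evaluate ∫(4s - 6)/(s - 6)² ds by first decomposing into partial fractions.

Decompose: A = 4, B = 4·6 - 6 = 18, so (4s - 6)/(s - 6)² = 4/(s - 6) + 18/(s - 6)². Integrate: ∫ A/(s - 6) ds = 4 ln|(s - 6)|; ∫ B/(s - 6)² ds = -18/(s - 6). Sum: 4 ln|(s - 6)| - 18/(s - 6) + C


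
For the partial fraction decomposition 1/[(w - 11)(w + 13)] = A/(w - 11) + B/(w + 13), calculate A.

Cover-up at w = 11: A = 1/(11 + 13) = 1/24


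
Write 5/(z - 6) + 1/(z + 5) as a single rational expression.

Common denominator (z - 6)(z + 5). Numerator: 5(z + 5) + 1(z - 6) = (5z + 25) + (z - 6) = 6z + 19
Result: (6z + 19)/[(z - 6)(z + 5)]


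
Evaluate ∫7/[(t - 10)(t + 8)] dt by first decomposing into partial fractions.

Decompose: 7/[(t - 10)(t + 8)] = (7/18)/(t - 10) - (7/18)/(t + 8). Integrate each term: (7/18) ln|(t - 10)| - (7/18) ln|(t + 8)| + C


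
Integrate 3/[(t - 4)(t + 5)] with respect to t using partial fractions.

Decompose: 3/[(t - 4)(t + 5)] = (1/3)/(t - 4) - (1/3)/(t + 5). Integrate each term: (1/3) ln|(t - 4)| - (1/3) ln|(t + 5)| + C


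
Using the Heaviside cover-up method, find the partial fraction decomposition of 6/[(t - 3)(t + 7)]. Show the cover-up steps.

Cover (t - 3): set t=3, get α = 6/(3 + 7) = 3/5. Cover (t + 7): set t=-7, get β = 6/(-7 - 3) = -3/5.
Result: (3/5)/(t - 3) - (3/5)/(t + 7)


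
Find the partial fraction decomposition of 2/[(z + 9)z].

2/(z + 9)z = P/(z + 9) + Q/z. P = 2/(-9 - 0) = -2/9, Q = 2/(0 + 9) = 2/9
Result: (-2/9)/(z + 9) + (2/9)/z


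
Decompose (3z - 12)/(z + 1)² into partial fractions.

(3z - 12) = P(z + 1) + Q. At z = -1: Q = 3·(-1) - 12 = -15. Coeff of z: P = 3
Result: 3/(z + 1) - 15/(z + 1)²


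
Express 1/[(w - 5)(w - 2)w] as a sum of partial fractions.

Using cover-up method: P = 1/15, Q = -1/6, R = 1/10
Result: (1/15)/(w - 5) - (1/6)/(w - 2) + (1/10)/w


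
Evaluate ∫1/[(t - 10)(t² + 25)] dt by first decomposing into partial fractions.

Cover-up at t=10: α = 1/(10²+25) = 1/125. Coeff matching: β = -1/125, γ = -2/25. Decomposition: (1/125)/(t - 10) - ((1/125)t + 2/25)/(t² + 25). Integrate: linear → ln, quadratic → (1/2)ln + arctan: (1/125) ln|(t - 10)| - (1/250) ln(t² + 25) - (2/125) arctan(t/5) + C


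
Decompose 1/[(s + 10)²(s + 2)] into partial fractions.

Cover-up at s=-2: R = 1/(-2 + 10)² = 1/64. Cover-up at s=-10: Q = 1/(-10 + 2) = -1/8. Comparing s² coeff: P = -R = -1/64
Result: (-1/64)/(s + 10) - (1/8)/(s + 10)² + (1/64)/(s + 2)


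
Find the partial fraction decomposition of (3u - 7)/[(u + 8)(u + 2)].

At u=-8: P = (3·(-8) - 7)/(-8 + 2) = 31/6. At u=-2: Q = (3·(-2) - 7)/(-2 + 8) = -13/6
Result: (31/6)/(u + 8) - (13/6)/(u + 2)


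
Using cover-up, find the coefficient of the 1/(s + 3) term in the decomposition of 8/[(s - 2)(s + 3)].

Cover (s + 3), set s=-3: 8/((s - 2) at s=-3) = 8/(-5) = -8/5


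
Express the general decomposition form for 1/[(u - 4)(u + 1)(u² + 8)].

Two linear + quadratic: A/(u - 4) + B/(u + 1) + (Cu + D)/(u² + 8)


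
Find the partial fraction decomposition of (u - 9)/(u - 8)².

(u - 9) = α(u - 8) + β. At u = 8: β = 1·8 - 9 = -1. Coeff of u: α = 1
Result: 1/(u - 8) - 1/(u - 8)²


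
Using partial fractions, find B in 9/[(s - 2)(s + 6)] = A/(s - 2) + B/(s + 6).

Cover-up at s = -6: B = 9/(-6 - 2) = -9/8


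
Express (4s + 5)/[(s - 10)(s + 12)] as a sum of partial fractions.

At s=10: P = (4·10 + 5)/(10 + 12) = 45/22. At s=-12: Q = (4·(-12) + 5)/(-12 - 10) = 43/22
Result: (45/22)/(s - 10) + (43/22)/(s + 12)


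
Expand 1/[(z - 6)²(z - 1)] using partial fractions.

Cover-up at z=1: C = 1/(1 - 6)² = 1/25. Cover-up at z=6: B = 1/(6 - 1) = 1/5. Comparing z² coeff: A = -C = -1/25
Result: (-1/25)/(z - 6) + (1/5)/(z - 6)² + (1/25)/(z - 1)


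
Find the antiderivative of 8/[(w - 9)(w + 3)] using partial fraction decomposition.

Decompose: 8/[(w - 9)(w + 3)] = (2/3)/(w - 9) - (2/3)/(w + 3). Integrate each term: (2/3) ln|(w - 9)| - (2/3) ln|(w + 3)| + C


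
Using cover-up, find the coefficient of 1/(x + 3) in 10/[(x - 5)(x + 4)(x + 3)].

Cover (x + 3), set x=-3: 10/[(-3 - 5)(-3 + 4)] = -5/4


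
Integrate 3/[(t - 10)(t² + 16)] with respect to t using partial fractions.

Cover-up at t=10: A = 3/(10²+16) = 3/116. Coeff matching: B = -3/116, C = -15/58. Decomposition: (3/116)/(t - 10) - ((3/116)t + 15/58)/(t² + 16). Integrate: linear → ln, quadratic → (1/2)ln + arctan: (3/116) ln|(t - 10)| - (3/232) ln(t² + 16) - (15/232) arctan(t/4) + C


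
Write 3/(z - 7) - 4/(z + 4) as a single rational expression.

Common denominator (z - 7)(z + 4). Numerator: 3(z + 4) - 4(z - 7) = (3z + 12) - (4z - 28) = -z + 40
Result: (-z + 40)/[(z - 7)(z + 4)]


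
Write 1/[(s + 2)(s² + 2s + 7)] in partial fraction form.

Cover-up at s = -2: P = 1/((-2)² + 2·(-2) + 7) = 1/7. Then Q = -P = -1/7, R = -P·(2 - 2) = 0
Result: (1/7)/(s + 2) - ((1/7)s)/(s² + 2s + 7)


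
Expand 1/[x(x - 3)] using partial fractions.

1/x(x - 3) = P/x + Q/(x - 3). P = 1/(0 - 3) = -1/3, Q = 1/(3 - 0) = 1/3
Result: (-1/3)/x + (1/3)/(x - 3)


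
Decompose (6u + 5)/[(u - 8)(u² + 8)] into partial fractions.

At u=8: P = (6·8 + 5)/(8² + 8) = 53/72. Q = -P = -53/72, R = 6 - 8·P = 1/9
Result: (53/72)/(u - 8) - ((53/72)u - 1/9)/(u² + 8)


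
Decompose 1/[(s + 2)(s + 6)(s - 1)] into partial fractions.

Using cover-up method: A = -1/12, B = 1/28, C = 1/21
Result: (-1/12)/(s + 2) + (1/28)/(s + 6) + (1/21)/(s - 1)


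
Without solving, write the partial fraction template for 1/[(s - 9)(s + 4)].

Distinct linear factors: P/(s - 9) + Q/(s + 4)


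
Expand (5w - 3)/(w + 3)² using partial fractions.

(5w - 3) = α(w + 3) + β. At w = -3: β = 5·(-3) - 3 = -18. Coeff of w: α = 5
Result: 5/(w + 3) - 18/(w + 3)²


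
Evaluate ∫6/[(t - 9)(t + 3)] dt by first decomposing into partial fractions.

Decompose: 6/[(t - 9)(t + 3)] = (1/2)/(t - 9) - (1/2)/(t + 3). Integrate each term: (1/2) ln|(t - 9)| - (1/2) ln|(t + 3)| + C


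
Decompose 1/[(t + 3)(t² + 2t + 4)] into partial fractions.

Cover-up at t = -3: P = 1/((-3)² + 2·(-3) + 4) = 1/7. Then Q = -P = -1/7, R = -P·(2 - 3) = 1/7
Result: (1/7)/(t + 3) - ((1/7)t - 1/7)/(t² + 2t + 4)


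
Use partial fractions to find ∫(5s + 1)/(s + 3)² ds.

Decompose: A = 5, B = 5·(-3) + 1 = -14, so (5s + 1)/(s + 3)² = 5/(s + 3) - 14/(s + 3)². Integrate: ∫ A/(s + 3) ds = 5 ln|(s + 3)|; ∫ B/(s + 3)² ds = 14/(s + 3). Sum: 5 ln|(s + 3)| + 14/(s + 3) + C


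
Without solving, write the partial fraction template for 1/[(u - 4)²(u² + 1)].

Repeated linear + quadratic: A/(u - 4) + B/(u - 4)² + (Cu + D)/(u² + 1)


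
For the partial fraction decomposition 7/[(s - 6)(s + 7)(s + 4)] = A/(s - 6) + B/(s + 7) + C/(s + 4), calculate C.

Cover-up at s = -4: C = 7/[(-4 - 6)(-4 + 7)] = 7/[(-10)(3)] = -7/30


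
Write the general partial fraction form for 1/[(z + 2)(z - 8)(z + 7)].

Three distinct linear factors: P/(z + 2) + Q/(z - 8) + R/(z + 7)


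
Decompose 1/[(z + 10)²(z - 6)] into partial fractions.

Cover-up at z=6: C = 1/(6 + 10)² = 1/256. Cover-up at z=-10: B = 1/(-10 - 6) = -1/16. Comparing z² coeff: A = -C = -1/256
Result: (-1/256)/(z + 10) - (1/16)/(z + 10)² + (1/256)/(z - 6)


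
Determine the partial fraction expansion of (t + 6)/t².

(t + 6) = At + B. At t = 0: B = 1·0 + 6 = 6. Coeff of t: A = 1
Result: 1/t + 6/t²


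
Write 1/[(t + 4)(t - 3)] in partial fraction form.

1/(t + 4)(t - 3) = P/(t + 4) + Q/(t - 3). P = 1/(-4 - 3) = -1/7, Q = 1/(3 + 4) = 1/7
Result: (-1/7)/(t + 4) + (1/7)/(t - 3)


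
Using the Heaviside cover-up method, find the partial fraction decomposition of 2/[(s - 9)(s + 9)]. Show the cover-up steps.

Cover (s - 9): set s=9, get α = 2/(9 + 9) = 1/9. Cover (s + 9): set s=-9, get β = 2/(-9 - 9) = -1/9.
Result: (1/9)/(s - 9) - (1/9)/(s + 9)


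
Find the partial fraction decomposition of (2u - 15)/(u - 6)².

(2u - 15) = α(u - 6) + β. At u = 6: β = 2·6 - 15 = -3. Coeff of u: α = 2
Result: 2/(u - 6) - 3/(u - 6)²


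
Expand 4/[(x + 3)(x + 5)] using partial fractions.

4/(x + 3)(x + 5) = P/(x + 3) + Q/(x + 5). P = 4/(-3 + 5) = 2, Q = 4/(-5 + 3) = -2
Result: 2/(x + 3) - 2/(x + 5)


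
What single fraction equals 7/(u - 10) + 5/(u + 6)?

Common denominator (u - 10)(u + 6). Numerator: 7(u + 6) + 5(u - 10) = (7u + 42) + (5u - 50) = 12u - 8
Result: (12u - 8)/[(u - 10)(u + 6)]


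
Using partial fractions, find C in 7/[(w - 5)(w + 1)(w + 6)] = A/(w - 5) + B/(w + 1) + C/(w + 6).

Cover-up at w = -6: C = 7/[(-6 - 5)(-6 + 1)] = 7/[(-11)(-5)] = 7/55
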